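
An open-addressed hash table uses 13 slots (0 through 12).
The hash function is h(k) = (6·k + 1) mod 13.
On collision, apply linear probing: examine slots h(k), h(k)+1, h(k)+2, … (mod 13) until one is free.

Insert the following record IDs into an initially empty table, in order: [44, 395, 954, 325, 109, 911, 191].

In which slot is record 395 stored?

Insert 44: h=5, slot 5 empty -> index 5.
Insert 395: h=5, slot 5 occupied -> index 6.
Insert 954: h=5, slots 5,6 occupied -> index 7.
Insert 325: h=1, slot 1 empty -> index 1.
Insert 109: h=5, slots 5,6,7 occupied -> index 8.
Insert 911: h=7, slots 7,8 occupied -> index 9.
Insert 191: h=3, slot 3 empty -> index 3.
Table: [∅, 325, ∅, 191, ∅, 44, 395, 954, 109, 911, ∅, ∅, ∅]

6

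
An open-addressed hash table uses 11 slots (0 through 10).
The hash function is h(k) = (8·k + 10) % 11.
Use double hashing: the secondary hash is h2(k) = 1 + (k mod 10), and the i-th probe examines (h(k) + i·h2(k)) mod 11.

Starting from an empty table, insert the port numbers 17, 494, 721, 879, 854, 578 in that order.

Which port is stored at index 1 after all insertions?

879

17: h=3 => slot 3
494: h=2 => slot 2
721: h=3, h2=2, probe 3,5 => slot 5
879: h=2, h2=10, probe 2,1 => slot 1
854: h=0 => slot 0
578: h=3, h2=9, probe 3,1,10 => slot 10
Table: [854, 879, 494, 17, ., 721, ., ., ., ., 578]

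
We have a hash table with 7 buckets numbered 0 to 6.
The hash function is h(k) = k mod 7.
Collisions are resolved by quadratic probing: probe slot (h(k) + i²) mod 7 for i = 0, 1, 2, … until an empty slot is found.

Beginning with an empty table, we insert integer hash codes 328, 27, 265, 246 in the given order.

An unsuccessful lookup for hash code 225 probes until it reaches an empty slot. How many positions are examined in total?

2

328: h=6 -> slot 6
27: h=6, probe 6,0 -> slot 0
265: h=6, probe 6,0,3 -> slot 3
246: h=1 -> slot 1
Table: [27, 246, -, 265, -, -, 328]
Lookup 225: h=1, probe 1,2 → slot 2 empty, not found.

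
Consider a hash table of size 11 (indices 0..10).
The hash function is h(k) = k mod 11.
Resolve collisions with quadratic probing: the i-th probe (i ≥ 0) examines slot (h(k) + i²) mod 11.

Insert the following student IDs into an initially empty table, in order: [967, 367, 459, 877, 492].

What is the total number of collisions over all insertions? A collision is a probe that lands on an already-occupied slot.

967 hashes to 10; slot 10 is free → place at 10.
367 hashes to 4; slot 4 is free → place at 4.
459 hashes to 8; slot 8 is free → place at 8.
877 hashes to 8; 8 taken → place at 9.
492 hashes to 8; 8,9 taken → place at 1.
Table: [_, 492, _, _, 367, _, _, _, 459, 877, 967]

3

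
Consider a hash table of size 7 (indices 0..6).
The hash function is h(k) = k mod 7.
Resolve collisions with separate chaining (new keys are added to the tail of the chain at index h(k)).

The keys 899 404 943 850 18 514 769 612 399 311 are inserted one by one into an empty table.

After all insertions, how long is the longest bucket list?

Insert 899: h=3, bucket 3 empty -> new chain.
Insert 404: h=5, bucket 5 empty -> new chain.
Insert 943: h=5, bucket 5 nonempty -> append to chain.
Insert 850: h=3, bucket 3 nonempty -> append to chain.
Insert 18: h=4, bucket 4 empty -> new chain.
Insert 514: h=3, bucket 3 nonempty -> append to chain.
Insert 769: h=6, bucket 6 empty -> new chain.
Insert 612: h=3, bucket 3 nonempty -> append to chain.
Insert 399: h=0, bucket 0 empty -> new chain.
Insert 311: h=3, bucket 3 nonempty -> append to chain.
Final buckets:
0: 399
1: —
2: —
3: 899 -> 850 -> 514 -> 612 -> 311
4: 18
5: 404 -> 943
6: 769

5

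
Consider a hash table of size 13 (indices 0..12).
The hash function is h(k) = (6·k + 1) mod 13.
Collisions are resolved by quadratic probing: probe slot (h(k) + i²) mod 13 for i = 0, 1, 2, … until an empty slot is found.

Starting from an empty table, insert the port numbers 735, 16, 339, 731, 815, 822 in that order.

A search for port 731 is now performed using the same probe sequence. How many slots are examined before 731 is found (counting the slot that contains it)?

3

735 hashes to 4; slot 4 is free -> place at 4.
16 hashes to 6; slot 6 is free -> place at 6.
339 hashes to 7; slot 7 is free -> place at 7.
731 hashes to 6; 6,7 taken -> place at 10.
815 hashes to 3; slot 3 is free -> place at 3.
822 hashes to 6; 6,7,10 taken -> place at 2.
Table: [∅, ∅, 822, 815, 735, ∅, 16, 339, ∅, ∅, 731, ∅, ∅]
Lookup 731: h=6, probe 6,7,10 → found at 10.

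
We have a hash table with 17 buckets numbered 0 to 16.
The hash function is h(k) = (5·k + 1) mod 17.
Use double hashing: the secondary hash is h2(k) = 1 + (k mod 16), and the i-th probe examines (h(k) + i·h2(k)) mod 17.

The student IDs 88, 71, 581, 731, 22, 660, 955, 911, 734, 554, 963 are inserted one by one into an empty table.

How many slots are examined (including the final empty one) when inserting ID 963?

88 hashes to 16; slot 16 is free -> place at 16.
71 hashes to 16, h2=8; 16 taken -> place at 7.
581 hashes to 16, h2=6; 16 taken -> place at 5.
731 hashes to 1; slot 1 is free -> place at 1.
22 hashes to 9; slot 9 is free -> place at 9.
660 hashes to 3; slot 3 is free -> place at 3.
955 hashes to 16, h2=12; 16 taken -> place at 11.
911 hashes to 0; slot 0 is free -> place at 0.
734 hashes to 16, h2=15; 16 taken -> place at 14.
554 hashes to 0, h2=11; 0,11,5,16 taken -> place at 10.
963 hashes to 5, h2=4; 5,9 taken -> place at 13.
Table: [911, 731, —, 660, —, 581, —, 71, —, 22, 554, 955, —, 963, 734, —, 88]

3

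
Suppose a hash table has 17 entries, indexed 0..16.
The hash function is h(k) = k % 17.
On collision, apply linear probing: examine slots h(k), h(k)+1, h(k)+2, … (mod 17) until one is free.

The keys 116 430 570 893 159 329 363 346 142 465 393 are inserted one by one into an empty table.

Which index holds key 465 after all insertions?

Insert 116: h=14, slot 14 empty -> index 14.
Insert 430: h=5, slot 5 empty -> index 5.
Insert 570: h=9, slot 9 empty -> index 9.
Insert 893: h=9, slot 9 occupied -> index 10.
Insert 159: h=6, slot 6 empty -> index 6.
Insert 329: h=6, slot 6 occupied -> index 7.
Insert 363: h=6, slots 6,7 occupied -> index 8.
Insert 346: h=6, slots 6,7,8,9,10 occupied -> index 11.
Insert 142: h=6, slots 6,7,8,9,10,11 occupied -> index 12.
Insert 465: h=6, slots 6,7,8,9,10,11,12 occupied -> index 13.
Insert 393: h=2, slot 2 empty -> index 2.
Table: [∅, ∅, 393, ∅, ∅, 430, 159, 329, 363, 570, 893, 346, 142, 465, 116, ∅, ∅]

13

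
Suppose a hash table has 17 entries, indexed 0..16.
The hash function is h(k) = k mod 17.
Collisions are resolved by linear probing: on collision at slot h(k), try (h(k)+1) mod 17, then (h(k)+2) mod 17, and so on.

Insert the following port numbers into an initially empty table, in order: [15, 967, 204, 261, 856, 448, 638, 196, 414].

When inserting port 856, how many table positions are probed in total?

15: h=15 → slot 15
967: h=15, probe 15,16 → slot 16
204: h=0 → slot 0
261: h=6 → slot 6
856: h=6, probe 6,7 → slot 7
448: h=6, probe 6,7,8 → slot 8
638: h=9 → slot 9
196: h=9, probe 9,10 → slot 10
414: h=6, probe 6,7,8,9,10,11 → slot 11
Table: [204, -, -, -, -, -, 261, 856, 448, 638, 196, 414, -, -, -, 15, 967]

2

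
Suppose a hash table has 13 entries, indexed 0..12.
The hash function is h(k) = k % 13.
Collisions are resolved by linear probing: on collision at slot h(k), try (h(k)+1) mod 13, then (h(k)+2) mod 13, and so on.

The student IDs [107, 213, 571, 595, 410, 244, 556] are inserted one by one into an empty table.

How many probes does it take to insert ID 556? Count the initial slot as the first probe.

4

Insert 107: h=3, slot 3 empty -> index 3.
Insert 213: h=5, slot 5 empty -> index 5.
Insert 571: h=12, slot 12 empty -> index 12.
Insert 595: h=10, slot 10 empty -> index 10.
Insert 410: h=7, slot 7 empty -> index 7.
Insert 244: h=10, slot 10 occupied -> index 11.
Insert 556: h=10, slots 10,11,12 occupied -> index 0.
Table: [556, —, —, 107, —, 213, —, 410, —, —, 595, 244, 571]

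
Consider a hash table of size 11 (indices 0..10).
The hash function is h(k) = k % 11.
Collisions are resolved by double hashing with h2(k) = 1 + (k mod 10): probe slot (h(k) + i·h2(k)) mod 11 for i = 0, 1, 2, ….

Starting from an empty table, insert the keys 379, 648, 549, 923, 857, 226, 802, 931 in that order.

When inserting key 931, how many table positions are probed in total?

Insert 379: h=5, slot 5 empty → index 5.
Insert 648: h=10, slot 10 empty → index 10.
Insert 549: h=10, h2=10, slot 10 occupied → index 9.
Insert 923: h=10, h2=4, slot 10 occupied → index 3.
Insert 857: h=10, h2=8, slot 10 occupied → index 7.
Insert 226: h=6, slot 6 empty → index 6.
Insert 802: h=10, h2=3, slot 10 occupied → index 2.
Insert 931: h=7, h2=2, slots 7,9 occupied → index 0.
Table: [931, _, 802, 923, _, 379, 226, 857, _, 549, 648]

3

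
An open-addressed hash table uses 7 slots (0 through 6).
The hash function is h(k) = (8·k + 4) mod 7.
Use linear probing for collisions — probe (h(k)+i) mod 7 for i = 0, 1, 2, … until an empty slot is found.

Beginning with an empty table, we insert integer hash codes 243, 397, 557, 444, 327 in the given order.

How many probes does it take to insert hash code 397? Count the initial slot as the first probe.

243: h=2 -> slot 2
397: h=2, probe 2,3 -> slot 3
557: h=1 -> slot 1
444: h=0 -> slot 0
327: h=2, probe 2,3,4 -> slot 4
Table: [444, 557, 243, 397, 327, ∅, ∅]

2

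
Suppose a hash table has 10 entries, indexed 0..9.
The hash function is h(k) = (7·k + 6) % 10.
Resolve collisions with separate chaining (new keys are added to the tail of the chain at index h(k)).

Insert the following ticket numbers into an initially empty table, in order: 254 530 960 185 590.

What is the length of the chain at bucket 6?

3

Insert 254: h=4, bucket 4 empty → new chain.
Insert 530: h=6, bucket 6 empty → new chain.
Insert 960: h=6, bucket 6 nonempty → append to chain.
Insert 185: h=1, bucket 1 empty → new chain.
Insert 590: h=6, bucket 6 nonempty → append to chain.
Final buckets:
0: ∅
1: 185
2: ∅
3: ∅
4: 254
5: ∅
6: 530 -> 960 -> 590
7: ∅
8: ∅
9: ∅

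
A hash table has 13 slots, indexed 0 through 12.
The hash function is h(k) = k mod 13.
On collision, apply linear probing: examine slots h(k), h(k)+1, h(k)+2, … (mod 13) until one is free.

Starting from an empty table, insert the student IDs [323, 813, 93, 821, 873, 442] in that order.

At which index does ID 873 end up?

4

323: h=11 => slot 11
813: h=7 => slot 7
93: h=2 => slot 2
821: h=2, probe 2,3 => slot 3
873: h=2, probe 2,3,4 => slot 4
442: h=0 => slot 0
Table: [442, _, 93, 821, 873, _, _, 813, _, _, _, 323, _]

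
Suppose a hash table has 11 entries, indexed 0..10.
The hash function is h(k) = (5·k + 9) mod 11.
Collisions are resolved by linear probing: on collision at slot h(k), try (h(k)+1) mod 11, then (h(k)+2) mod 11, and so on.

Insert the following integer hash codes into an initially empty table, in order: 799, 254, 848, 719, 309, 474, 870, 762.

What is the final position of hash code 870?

799 hashes to 0; slot 0 is free → place at 0.
254 hashes to 3; slot 3 is free → place at 3.
848 hashes to 3; 3 taken → place at 4.
719 hashes to 7; slot 7 is free → place at 7.
309 hashes to 3; 3,4 taken → place at 5.
474 hashes to 3; 3,4,5 taken → place at 6.
870 hashes to 3; 3,4,5,6,7 taken → place at 8.
762 hashes to 2; slot 2 is free → place at 2.
Table: [799, ., 762, 254, 848, 309, 474, 719, 870, ., .]

8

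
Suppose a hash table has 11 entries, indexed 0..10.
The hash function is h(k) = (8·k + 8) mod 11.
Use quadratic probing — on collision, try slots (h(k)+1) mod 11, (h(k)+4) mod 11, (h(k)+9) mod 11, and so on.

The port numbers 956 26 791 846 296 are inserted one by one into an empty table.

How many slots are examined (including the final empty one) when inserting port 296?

4

Insert 956: h=0, slot 0 empty => index 0.
Insert 26: h=7, slot 7 empty => index 7.
Insert 791: h=0, slot 0 occupied => index 1.
Insert 846: h=0, slots 0,1 occupied => index 4.
Insert 296: h=0, slots 0,1,4 occupied => index 9.
Table: [956, 791, ∅, ∅, 846, ∅, ∅, 26, ∅, 296, ∅]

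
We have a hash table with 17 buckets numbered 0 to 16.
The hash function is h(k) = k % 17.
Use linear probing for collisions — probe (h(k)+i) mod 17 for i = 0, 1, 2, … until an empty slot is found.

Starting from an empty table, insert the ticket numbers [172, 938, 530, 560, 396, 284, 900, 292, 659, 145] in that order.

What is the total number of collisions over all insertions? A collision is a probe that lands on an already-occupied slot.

5

172 hashes to 2; slot 2 is free => place at 2.
938 hashes to 3; slot 3 is free => place at 3.
530 hashes to 3; 3 taken => place at 4.
560 hashes to 16; slot 16 is free => place at 16.
396 hashes to 5; slot 5 is free => place at 5.
284 hashes to 12; slot 12 is free => place at 12.
900 hashes to 16; 16 taken => place at 0.
292 hashes to 3; 3,4,5 taken => place at 6.
659 hashes to 13; slot 13 is free => place at 13.
145 hashes to 9; slot 9 is free => place at 9.
Table: [900, —, 172, 938, 530, 396, 292, —, —, 145, —, —, 284, 659, —, —, 560]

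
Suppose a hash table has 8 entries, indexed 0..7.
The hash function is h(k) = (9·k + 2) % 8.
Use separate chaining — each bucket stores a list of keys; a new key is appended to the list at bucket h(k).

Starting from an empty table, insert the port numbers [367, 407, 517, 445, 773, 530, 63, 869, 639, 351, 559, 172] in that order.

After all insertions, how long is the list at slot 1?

6

367 → bucket 1
407 → bucket 1 (collision)
517 → bucket 7
445 → bucket 7 (collision)
773 → bucket 7 (collision)
530 → bucket 4
63 → bucket 1 (collision)
869 → bucket 7 (collision)
639 → bucket 1 (collision)
351 → bucket 1 (collision)
559 → bucket 1 (collision)
172 → bucket 6
Final buckets:
0: ∅
1: 367 -> 407 -> 63 -> 639 -> 351 -> 559
2: ∅
3: ∅
4: 530
5: ∅
6: 172
7: 517 -> 445 -> 773 -> 869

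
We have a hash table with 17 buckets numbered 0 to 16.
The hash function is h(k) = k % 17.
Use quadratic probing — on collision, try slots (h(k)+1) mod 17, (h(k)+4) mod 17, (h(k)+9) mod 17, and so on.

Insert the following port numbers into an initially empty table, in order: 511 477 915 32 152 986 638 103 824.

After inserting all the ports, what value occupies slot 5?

511: h=1 -> slot 1
477: h=1, probe 1,2 -> slot 2
915: h=14 -> slot 14
32: h=15 -> slot 15
152: h=16 -> slot 16
986: h=0 -> slot 0
638: h=9 -> slot 9
103: h=1, probe 1,2,5 -> slot 5
824: h=8 -> slot 8
Table: [986, 511, 477, _, _, 103, _, _, 824, 638, _, _, _, _, 915, 32, 152]

103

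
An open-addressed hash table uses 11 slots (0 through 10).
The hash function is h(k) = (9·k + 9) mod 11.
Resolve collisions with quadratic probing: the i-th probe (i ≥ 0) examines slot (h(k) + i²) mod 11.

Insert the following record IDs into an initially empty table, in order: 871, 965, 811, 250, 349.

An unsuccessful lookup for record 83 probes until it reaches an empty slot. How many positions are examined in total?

3

Insert 871: h=5, slot 5 empty => index 5.
Insert 965: h=4, slot 4 empty => index 4.
Insert 811: h=4, slots 4,5 occupied => index 8.
Insert 250: h=4, slots 4,5,8 occupied => index 2.
Insert 349: h=4, slots 4,5,8,2 occupied => index 9.
Table: [., ., 250, ., 965, 871, ., ., 811, 349, .]
Lookup 83: h=8, probe 8,9,1 → slot 1 empty, not found.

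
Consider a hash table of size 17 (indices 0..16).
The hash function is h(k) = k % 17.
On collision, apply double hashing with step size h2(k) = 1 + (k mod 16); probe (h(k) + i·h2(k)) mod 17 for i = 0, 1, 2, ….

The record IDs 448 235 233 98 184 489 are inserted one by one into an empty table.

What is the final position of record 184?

15

448: h=6 → slot 6
235: h=14 → slot 14
233: h=12 → slot 12
98: h=13 → slot 13
184: h=14, h2=9, probe 14,6,15 → slot 15
489: h=13, h2=10, probe 13,6,16 → slot 16
Table: [—, —, —, —, —, —, 448, —, —, —, —, —, 233, 98, 235, 184, 489]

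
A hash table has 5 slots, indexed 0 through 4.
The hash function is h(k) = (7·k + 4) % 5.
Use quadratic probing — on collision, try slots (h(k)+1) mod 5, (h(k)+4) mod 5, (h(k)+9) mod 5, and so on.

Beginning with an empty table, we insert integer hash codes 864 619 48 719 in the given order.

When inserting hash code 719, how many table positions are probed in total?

864 hashes to 2; slot 2 is free => place at 2.
619 hashes to 2; 2 taken => place at 3.
48 hashes to 0; slot 0 is free => place at 0.
719 hashes to 2; 2,3 taken => place at 1.
Table: [48, 719, 864, 619, -]

3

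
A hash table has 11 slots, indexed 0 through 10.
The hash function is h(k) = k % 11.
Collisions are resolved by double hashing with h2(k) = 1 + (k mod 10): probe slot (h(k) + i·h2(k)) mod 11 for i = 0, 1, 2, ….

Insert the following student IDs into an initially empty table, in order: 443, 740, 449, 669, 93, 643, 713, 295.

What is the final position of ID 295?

10

443: h=3 → slot 3
740: h=3, h2=1, probe 3,4 → slot 4
449: h=9 → slot 9
669: h=9, h2=10, probe 9,8 → slot 8
93: h=5 → slot 5
643: h=5, h2=4, probe 5,9,2 → slot 2
713: h=9, h2=4, probe 9,2,6 → slot 6
295: h=9, h2=6, probe 9,4,10 → slot 10
Table: [_, _, 643, 443, 740, 93, 713, _, 669, 449, 295]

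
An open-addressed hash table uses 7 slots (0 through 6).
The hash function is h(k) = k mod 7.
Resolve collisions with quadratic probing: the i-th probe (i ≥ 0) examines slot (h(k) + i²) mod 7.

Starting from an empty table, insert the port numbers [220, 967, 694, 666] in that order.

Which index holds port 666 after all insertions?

5

220: h=3 -> slot 3
967: h=1 -> slot 1
694: h=1, probe 1,2 -> slot 2
666: h=1, probe 1,2,5 -> slot 5
Table: [-, 967, 694, 220, -, 666, -]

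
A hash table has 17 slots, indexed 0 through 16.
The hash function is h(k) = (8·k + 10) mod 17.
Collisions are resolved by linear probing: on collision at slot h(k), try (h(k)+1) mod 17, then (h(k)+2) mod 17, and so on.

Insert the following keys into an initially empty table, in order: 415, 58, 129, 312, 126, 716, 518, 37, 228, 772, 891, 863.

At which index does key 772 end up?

Insert 415: h=15, slot 15 empty -> index 15.
Insert 58: h=15, slot 15 occupied -> index 16.
Insert 129: h=5, slot 5 empty -> index 5.
Insert 312: h=7, slot 7 empty -> index 7.
Insert 126: h=15, slots 15,16 occupied -> index 0.
Insert 716: h=9, slot 9 empty -> index 9.
Insert 518: h=6, slot 6 empty -> index 6.
Insert 37: h=0, slot 0 occupied -> index 1.
Insert 228: h=15, slots 15,16,0,1 occupied -> index 2.
Insert 772: h=15, slots 15,16,0,1,2 occupied -> index 3.
Insert 891: h=15, slots 15,16,0,1,2,3 occupied -> index 4.
Insert 863: h=12, slot 12 empty -> index 12.
Table: [126, 37, 228, 772, 891, 129, 518, 312, _, 716, _, _, 863, _, _, 415, 58]

3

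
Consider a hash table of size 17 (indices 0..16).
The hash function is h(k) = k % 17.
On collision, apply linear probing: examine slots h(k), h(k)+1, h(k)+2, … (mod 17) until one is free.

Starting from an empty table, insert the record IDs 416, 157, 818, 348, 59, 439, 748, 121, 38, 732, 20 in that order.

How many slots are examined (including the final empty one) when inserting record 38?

416: h=8 → slot 8
157: h=4 → slot 4
818: h=2 → slot 2
348: h=8, probe 8,9 → slot 9
59: h=8, probe 8,9,10 → slot 10
439: h=14 → slot 14
748: h=0 → slot 0
121: h=2, probe 2,3 → slot 3
38: h=4, probe 4,5 → slot 5
732: h=1 → slot 1
20: h=3, probe 3,4,5,6 → slot 6
Table: [748, 732, 818, 121, 157, 38, 20, _, 416, 348, 59, _, _, _, 439, _, _]

2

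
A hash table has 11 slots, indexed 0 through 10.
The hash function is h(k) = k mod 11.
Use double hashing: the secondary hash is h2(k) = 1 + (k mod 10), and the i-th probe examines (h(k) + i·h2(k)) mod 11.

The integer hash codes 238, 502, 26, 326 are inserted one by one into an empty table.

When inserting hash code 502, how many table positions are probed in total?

Insert 238: h=7, slot 7 empty => index 7.
Insert 502: h=7, h2=3, slot 7 occupied => index 10.
Insert 26: h=4, slot 4 empty => index 4.
Insert 326: h=7, h2=7, slot 7 occupied => index 3.
Table: [-, -, -, 326, 26, -, -, 238, -, -, 502]

2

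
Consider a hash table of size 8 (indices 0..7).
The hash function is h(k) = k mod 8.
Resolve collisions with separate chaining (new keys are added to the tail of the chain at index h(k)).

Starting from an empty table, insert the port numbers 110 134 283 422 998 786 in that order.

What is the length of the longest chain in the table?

Insert 110: h=6, bucket 6 empty -> new chain.
Insert 134: h=6, bucket 6 nonempty -> append to chain.
Insert 283: h=3, bucket 3 empty -> new chain.
Insert 422: h=6, bucket 6 nonempty -> append to chain.
Insert 998: h=6, bucket 6 nonempty -> append to chain.
Insert 786: h=2, bucket 2 empty -> new chain.
Final buckets:
0: _
1: _
2: 786
3: 283
4: _
5: _
6: 110 -> 134 -> 422 -> 998
7: _

4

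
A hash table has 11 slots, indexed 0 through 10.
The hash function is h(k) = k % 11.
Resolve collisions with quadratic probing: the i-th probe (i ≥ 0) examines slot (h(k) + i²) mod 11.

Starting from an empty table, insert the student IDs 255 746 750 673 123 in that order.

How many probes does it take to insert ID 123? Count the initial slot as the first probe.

4

255: h=2 -> slot 2
746: h=9 -> slot 9
750: h=2, probe 2,3 -> slot 3
673: h=2, probe 2,3,6 -> slot 6
123: h=2, probe 2,3,6,0 -> slot 0
Table: [123, -, 255, 750, -, -, 673, -, -, 746, -]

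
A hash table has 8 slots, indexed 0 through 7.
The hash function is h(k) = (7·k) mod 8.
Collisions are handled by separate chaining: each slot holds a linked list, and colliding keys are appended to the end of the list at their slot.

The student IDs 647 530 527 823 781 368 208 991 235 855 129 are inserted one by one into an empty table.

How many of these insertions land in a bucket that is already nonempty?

5

Insert 647: h=1, bucket 1 empty -> new chain.
Insert 530: h=6, bucket 6 empty -> new chain.
Insert 527: h=1, bucket 1 nonempty -> append to chain.
Insert 823: h=1, bucket 1 nonempty -> append to chain.
Insert 781: h=3, bucket 3 empty -> new chain.
Insert 368: h=0, bucket 0 empty -> new chain.
Insert 208: h=0, bucket 0 nonempty -> append to chain.
Insert 991: h=1, bucket 1 nonempty -> append to chain.
Insert 235: h=5, bucket 5 empty -> new chain.
Insert 855: h=1, bucket 1 nonempty -> append to chain.
Insert 129: h=7, bucket 7 empty -> new chain.
Final buckets:
0: 368 -> 208
1: 647 -> 527 -> 823 -> 991 -> 855
2: .
3: 781
4: .
5: 235
6: 530
7: 129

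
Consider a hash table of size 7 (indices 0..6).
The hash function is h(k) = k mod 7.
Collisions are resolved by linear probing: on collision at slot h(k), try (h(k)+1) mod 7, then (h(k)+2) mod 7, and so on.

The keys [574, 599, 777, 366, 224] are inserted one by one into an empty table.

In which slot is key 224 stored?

3

574 hashes to 0; slot 0 is free => place at 0.
599 hashes to 4; slot 4 is free => place at 4.
777 hashes to 0; 0 taken => place at 1.
366 hashes to 2; slot 2 is free => place at 2.
224 hashes to 0; 0,1,2 taken => place at 3.
Table: [574, 777, 366, 224, 599, —, —]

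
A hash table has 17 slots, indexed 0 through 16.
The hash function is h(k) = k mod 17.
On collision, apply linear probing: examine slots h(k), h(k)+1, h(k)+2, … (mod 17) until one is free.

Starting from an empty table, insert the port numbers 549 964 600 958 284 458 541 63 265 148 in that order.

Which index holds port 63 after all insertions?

15

549 hashes to 5; slot 5 is free => place at 5.
964 hashes to 12; slot 12 is free => place at 12.
600 hashes to 5; 5 taken => place at 6.
958 hashes to 6; 6 taken => place at 7.
284 hashes to 12; 12 taken => place at 13.
458 hashes to 16; slot 16 is free => place at 16.
541 hashes to 14; slot 14 is free => place at 14.
63 hashes to 12; 12,13,14 taken => place at 15.
265 hashes to 10; slot 10 is free => place at 10.
148 hashes to 12; 12,13,14,15,16 taken => place at 0.
Table: [148, —, —, —, —, 549, 600, 958, —, —, 265, —, 964, 284, 541, 63, 458]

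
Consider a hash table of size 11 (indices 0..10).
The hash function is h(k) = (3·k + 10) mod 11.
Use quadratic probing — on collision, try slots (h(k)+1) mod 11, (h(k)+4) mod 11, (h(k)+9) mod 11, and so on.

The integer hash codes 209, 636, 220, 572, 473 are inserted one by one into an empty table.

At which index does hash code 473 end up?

8

209 hashes to 10; slot 10 is free -> place at 10.
636 hashes to 4; slot 4 is free -> place at 4.
220 hashes to 10; 10 taken -> place at 0.
572 hashes to 10; 10,0 taken -> place at 3.
473 hashes to 10; 10,0,3 taken -> place at 8.
Table: [220, -, -, 572, 636, -, -, -, 473, -, 209]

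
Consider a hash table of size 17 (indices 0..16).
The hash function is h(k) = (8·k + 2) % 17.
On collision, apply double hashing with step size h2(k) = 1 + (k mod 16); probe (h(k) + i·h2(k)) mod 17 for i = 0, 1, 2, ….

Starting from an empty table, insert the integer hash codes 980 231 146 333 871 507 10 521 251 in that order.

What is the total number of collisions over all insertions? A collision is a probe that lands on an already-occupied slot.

Insert 980: h=5, slot 5 empty -> index 5.
Insert 231: h=14, slot 14 empty -> index 14.
Insert 146: h=14, h2=3, slot 14 occupied -> index 0.
Insert 333: h=14, h2=14, slot 14 occupied -> index 11.
Insert 871: h=0, h2=8, slot 0 occupied -> index 8.
Insert 507: h=12, slot 12 empty -> index 12.
Insert 10: h=14, h2=11, slots 14,8 occupied -> index 2.
Insert 521: h=5, h2=10, slot 5 occupied -> index 15.
Insert 251: h=4, slot 4 empty -> index 4.
Table: [146, ∅, 10, ∅, 251, 980, ∅, ∅, 871, ∅, ∅, 333, 507, ∅, 231, 521, ∅]

6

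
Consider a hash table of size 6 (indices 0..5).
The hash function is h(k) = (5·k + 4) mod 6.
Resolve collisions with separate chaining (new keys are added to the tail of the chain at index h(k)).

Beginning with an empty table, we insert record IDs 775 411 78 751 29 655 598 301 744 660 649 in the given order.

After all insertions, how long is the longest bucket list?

775 → bucket 3
411 → bucket 1
78 → bucket 4
751 → bucket 3 (collision)
29 → bucket 5
655 → bucket 3 (collision)
598 → bucket 0
301 → bucket 3 (collision)
744 → bucket 4 (collision)
660 → bucket 4 (collision)
649 → bucket 3 (collision)
Final buckets:
0: 598
1: 411
2: —
3: 775 -> 751 -> 655 -> 301 -> 649
4: 78 -> 744 -> 660
5: 29

5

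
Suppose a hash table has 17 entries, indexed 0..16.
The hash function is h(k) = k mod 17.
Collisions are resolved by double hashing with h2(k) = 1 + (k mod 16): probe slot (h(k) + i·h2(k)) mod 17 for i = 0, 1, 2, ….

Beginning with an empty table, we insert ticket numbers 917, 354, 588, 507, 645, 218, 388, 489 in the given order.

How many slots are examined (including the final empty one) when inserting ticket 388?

2

Insert 917: h=16, slot 16 empty → index 16.
Insert 354: h=14, slot 14 empty → index 14.
Insert 588: h=10, slot 10 empty → index 10.
Insert 507: h=14, h2=12, slot 14 occupied → index 9.
Insert 645: h=16, h2=6, slot 16 occupied → index 5.
Insert 218: h=14, h2=11, slot 14 occupied → index 8.
Insert 388: h=14, h2=5, slot 14 occupied → index 2.
Insert 489: h=13, slot 13 empty → index 13.
Table: [., ., 388, ., ., 645, ., ., 218, 507, 588, ., ., 489, 354, ., 917]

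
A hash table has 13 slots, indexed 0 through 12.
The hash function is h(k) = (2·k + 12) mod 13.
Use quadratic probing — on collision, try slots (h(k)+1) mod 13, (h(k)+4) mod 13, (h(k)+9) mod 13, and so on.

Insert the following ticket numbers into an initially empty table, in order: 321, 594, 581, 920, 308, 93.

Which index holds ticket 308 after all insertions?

0

321: h=4 → slot 4
594: h=4, probe 4,5 → slot 5
581: h=4, probe 4,5,8 → slot 8
920: h=6 → slot 6
308: h=4, probe 4,5,8,0 → slot 0
93: h=3 → slot 3
Table: [308, ., ., 93, 321, 594, 920, ., 581, ., ., ., .]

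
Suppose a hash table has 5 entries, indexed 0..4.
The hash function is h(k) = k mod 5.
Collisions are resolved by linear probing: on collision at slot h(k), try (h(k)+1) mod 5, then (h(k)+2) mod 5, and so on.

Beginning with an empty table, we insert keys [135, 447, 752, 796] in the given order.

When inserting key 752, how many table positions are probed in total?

Insert 135: h=0, slot 0 empty -> index 0.
Insert 447: h=2, slot 2 empty -> index 2.
Insert 752: h=2, slot 2 occupied -> index 3.
Insert 796: h=1, slot 1 empty -> index 1.
Table: [135, 796, 447, 752, -]

2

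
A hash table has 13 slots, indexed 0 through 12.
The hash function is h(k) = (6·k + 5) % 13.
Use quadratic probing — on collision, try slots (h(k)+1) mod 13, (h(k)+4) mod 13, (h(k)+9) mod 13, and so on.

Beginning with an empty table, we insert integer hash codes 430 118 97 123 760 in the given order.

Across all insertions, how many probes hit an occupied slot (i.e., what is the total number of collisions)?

Insert 430: h=11, slot 11 empty -> index 11.
Insert 118: h=11, slot 11 occupied -> index 12.
Insert 97: h=2, slot 2 empty -> index 2.
Insert 123: h=2, slot 2 occupied -> index 3.
Insert 760: h=2, slots 2,3 occupied -> index 6.
Table: [—, —, 97, 123, —, —, 760, —, —, —, —, 430, 118]

4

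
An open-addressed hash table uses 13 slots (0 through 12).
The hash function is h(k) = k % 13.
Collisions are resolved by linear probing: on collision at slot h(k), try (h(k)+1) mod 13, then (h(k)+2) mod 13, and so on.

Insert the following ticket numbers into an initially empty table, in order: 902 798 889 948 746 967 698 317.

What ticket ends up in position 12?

948

902: h=5 → slot 5
798: h=5, probe 5,6 → slot 6
889: h=5, probe 5,6,7 → slot 7
948: h=12 → slot 12
746: h=5, probe 5,6,7,8 → slot 8
967: h=5, probe 5,6,7,8,9 → slot 9
698: h=9, probe 9,10 → slot 10
317: h=5, probe 5,6,7,8,9,10,11 → slot 11
Table: [∅, ∅, ∅, ∅, ∅, 902, 798, 889, 746, 967, 698, 317, 948]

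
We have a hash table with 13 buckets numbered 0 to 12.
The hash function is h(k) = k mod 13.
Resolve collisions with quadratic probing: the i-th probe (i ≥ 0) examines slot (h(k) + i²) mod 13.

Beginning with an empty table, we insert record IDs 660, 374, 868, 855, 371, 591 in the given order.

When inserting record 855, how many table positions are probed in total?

660: h=10 -> slot 10
374: h=10, probe 10,11 -> slot 11
868: h=10, probe 10,11,1 -> slot 1
855: h=10, probe 10,11,1,6 -> slot 6
371: h=7 -> slot 7
591: h=6, probe 6,7,10,2 -> slot 2
Table: [-, 868, 591, -, -, -, 855, 371, -, -, 660, 374, -]

4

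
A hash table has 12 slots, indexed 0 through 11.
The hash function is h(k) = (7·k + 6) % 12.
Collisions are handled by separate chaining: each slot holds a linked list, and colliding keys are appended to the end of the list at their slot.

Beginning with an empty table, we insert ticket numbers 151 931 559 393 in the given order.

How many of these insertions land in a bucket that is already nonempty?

2

Insert 151: h=7, bucket 7 empty -> new chain.
Insert 931: h=7, bucket 7 nonempty -> append to chain.
Insert 559: h=7, bucket 7 nonempty -> append to chain.
Insert 393: h=9, bucket 9 empty -> new chain.
Final buckets:
0: _
1: _
2: _
3: _
4: _
5: _
6: _
7: 151 -> 931 -> 559
8: _
9: 393
10: _
11: _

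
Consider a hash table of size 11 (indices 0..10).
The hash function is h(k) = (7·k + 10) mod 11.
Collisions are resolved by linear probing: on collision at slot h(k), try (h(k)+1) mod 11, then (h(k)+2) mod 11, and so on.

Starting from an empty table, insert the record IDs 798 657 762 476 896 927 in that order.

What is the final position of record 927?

2

798: h=8 -> slot 8
657: h=0 -> slot 0
762: h=9 -> slot 9
476: h=9, probe 9,10 -> slot 10
896: h=1 -> slot 1
927: h=9, probe 9,10,0,1,2 -> slot 2
Table: [657, 896, 927, ∅, ∅, ∅, ∅, ∅, 798, 762, 476]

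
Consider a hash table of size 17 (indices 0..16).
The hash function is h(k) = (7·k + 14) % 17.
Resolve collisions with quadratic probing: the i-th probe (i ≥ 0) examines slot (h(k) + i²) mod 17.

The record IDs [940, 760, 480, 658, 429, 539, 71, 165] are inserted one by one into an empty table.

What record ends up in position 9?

429

Insert 940: h=15, slot 15 empty -> index 15.
Insert 760: h=13, slot 13 empty -> index 13.
Insert 480: h=8, slot 8 empty -> index 8.
Insert 658: h=13, slot 13 occupied -> index 14.
Insert 429: h=8, slot 8 occupied -> index 9.
Insert 539: h=13, slots 13,14 occupied -> index 0.
Insert 71: h=1, slot 1 empty -> index 1.
Insert 165: h=13, slots 13,14,0 occupied -> index 5.
Table: [539, 71, -, -, -, 165, -, -, 480, 429, -, -, -, 760, 658, 940, -]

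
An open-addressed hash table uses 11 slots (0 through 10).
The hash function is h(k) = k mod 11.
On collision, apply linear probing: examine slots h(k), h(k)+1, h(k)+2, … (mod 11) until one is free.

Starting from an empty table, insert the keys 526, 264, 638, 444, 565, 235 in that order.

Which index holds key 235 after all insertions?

526: h=9 -> slot 9
264: h=0 -> slot 0
638: h=0, probe 0,1 -> slot 1
444: h=4 -> slot 4
565: h=4, probe 4,5 -> slot 5
235: h=4, probe 4,5,6 -> slot 6
Table: [264, 638, _, _, 444, 565, 235, _, _, 526, _]

6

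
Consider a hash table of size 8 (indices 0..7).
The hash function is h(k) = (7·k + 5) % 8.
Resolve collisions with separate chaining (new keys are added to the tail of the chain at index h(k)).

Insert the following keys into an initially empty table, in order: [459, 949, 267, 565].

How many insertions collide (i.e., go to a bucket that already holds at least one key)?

2

459 -> bucket 2
949 -> bucket 0
267 -> bucket 2 (collision)
565 -> bucket 0 (collision)
Final buckets:
0: 949 -> 565
1: -
2: 459 -> 267
3: -
4: -
5: -
6: -
7: -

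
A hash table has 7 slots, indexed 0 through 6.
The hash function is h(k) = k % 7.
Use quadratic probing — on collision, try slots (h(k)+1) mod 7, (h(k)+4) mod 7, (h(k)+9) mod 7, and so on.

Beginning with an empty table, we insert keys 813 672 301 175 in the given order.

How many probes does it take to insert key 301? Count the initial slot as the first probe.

3

Insert 813: h=1, slot 1 empty => index 1.
Insert 672: h=0, slot 0 empty => index 0.
Insert 301: h=0, slots 0,1 occupied => index 4.
Insert 175: h=0, slots 0,1,4 occupied => index 2.
Table: [672, 813, 175, ∅, 301, ∅, ∅]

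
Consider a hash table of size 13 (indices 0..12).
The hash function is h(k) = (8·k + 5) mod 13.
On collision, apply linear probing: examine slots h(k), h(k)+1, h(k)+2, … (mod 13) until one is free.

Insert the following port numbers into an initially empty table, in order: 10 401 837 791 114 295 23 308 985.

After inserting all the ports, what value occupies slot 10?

10: h=7 -> slot 7
401: h=2 -> slot 2
837: h=6 -> slot 6
791: h=2, probe 2,3 -> slot 3
114: h=7, probe 7,8 -> slot 8
295: h=12 -> slot 12
23: h=7, probe 7,8,9 -> slot 9
308: h=12, probe 12,0 -> slot 0
985: h=7, probe 7,8,9,10 -> slot 10
Table: [308, ∅, 401, 791, ∅, ∅, 837, 10, 114, 23, 985, ∅, 295]

985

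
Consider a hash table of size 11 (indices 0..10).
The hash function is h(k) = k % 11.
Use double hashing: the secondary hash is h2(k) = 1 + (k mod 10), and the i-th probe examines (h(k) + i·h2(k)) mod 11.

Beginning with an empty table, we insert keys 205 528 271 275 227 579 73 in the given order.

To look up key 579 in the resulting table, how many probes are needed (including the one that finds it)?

3

205 hashes to 7; slot 7 is free => place at 7.
528 hashes to 0; slot 0 is free => place at 0.
271 hashes to 7, h2=2; 7 taken => place at 9.
275 hashes to 0, h2=6; 0 taken => place at 6.
227 hashes to 7, h2=8; 7 taken => place at 4.
579 hashes to 7, h2=10; 7,6 taken => place at 5.
73 hashes to 7, h2=4; 7,0,4 taken => place at 8.
Table: [528, _, _, _, 227, 579, 275, 205, 73, 271, _]
Lookup 579: h=7, h2=10, probe 7,6,5 → found at 5.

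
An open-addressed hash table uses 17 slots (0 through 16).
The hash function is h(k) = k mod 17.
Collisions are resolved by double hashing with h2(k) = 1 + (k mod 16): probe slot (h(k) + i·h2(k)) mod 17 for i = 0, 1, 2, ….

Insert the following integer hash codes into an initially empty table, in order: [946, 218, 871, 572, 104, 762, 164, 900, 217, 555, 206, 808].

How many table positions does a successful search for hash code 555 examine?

Insert 946: h=11, slot 11 empty -> index 11.
Insert 218: h=14, slot 14 empty -> index 14.
Insert 871: h=4, slot 4 empty -> index 4.
Insert 572: h=11, h2=13, slot 11 occupied -> index 7.
Insert 104: h=2, slot 2 empty -> index 2.
Insert 762: h=14, h2=11, slot 14 occupied -> index 8.
Insert 164: h=11, h2=5, slot 11 occupied -> index 16.
Insert 900: h=16, h2=5, slots 16,4 occupied -> index 9.
Insert 217: h=13, slot 13 empty -> index 13.
Insert 555: h=11, h2=12, slot 11 occupied -> index 6.
Insert 206: h=2, h2=15, slot 2 occupied -> index 0.
Insert 808: h=9, h2=9, slot 9 occupied -> index 1.
Table: [206, 808, 104, —, 871, —, 555, 572, 762, 900, —, 946, —, 217, 218, —, 164]
Lookup 555: h=11, h2=12, probe 11,6 → found at 6.

2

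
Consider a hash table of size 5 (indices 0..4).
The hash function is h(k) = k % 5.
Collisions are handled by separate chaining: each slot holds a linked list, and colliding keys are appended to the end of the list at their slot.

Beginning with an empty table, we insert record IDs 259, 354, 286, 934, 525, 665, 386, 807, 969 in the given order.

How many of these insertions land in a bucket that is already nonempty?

5

Insert 259: h=4, bucket 4 empty -> new chain.
Insert 354: h=4, bucket 4 nonempty -> append to chain.
Insert 286: h=1, bucket 1 empty -> new chain.
Insert 934: h=4, bucket 4 nonempty -> append to chain.
Insert 525: h=0, bucket 0 empty -> new chain.
Insert 665: h=0, bucket 0 nonempty -> append to chain.
Insert 386: h=1, bucket 1 nonempty -> append to chain.
Insert 807: h=2, bucket 2 empty -> new chain.
Insert 969: h=4, bucket 4 nonempty -> append to chain.
Final buckets:
0: 525 -> 665
1: 286 -> 386
2: 807
3: .
4: 259 -> 354 -> 934 -> 969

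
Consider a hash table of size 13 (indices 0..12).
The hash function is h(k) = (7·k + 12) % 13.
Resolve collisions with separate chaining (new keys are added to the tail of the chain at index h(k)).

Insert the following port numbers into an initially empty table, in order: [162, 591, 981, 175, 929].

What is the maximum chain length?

Insert 162: h=2, bucket 2 empty → new chain.
Insert 591: h=2, bucket 2 nonempty → append to chain.
Insert 981: h=2, bucket 2 nonempty → append to chain.
Insert 175: h=2, bucket 2 nonempty → append to chain.
Insert 929: h=2, bucket 2 nonempty → append to chain.
Final buckets:
0: .
1: .
2: 162 -> 591 -> 981 -> 175 -> 929
3: .
4: .
5: .
6: .
7: .
8: .
9: .
10: .
11: .
12: .

5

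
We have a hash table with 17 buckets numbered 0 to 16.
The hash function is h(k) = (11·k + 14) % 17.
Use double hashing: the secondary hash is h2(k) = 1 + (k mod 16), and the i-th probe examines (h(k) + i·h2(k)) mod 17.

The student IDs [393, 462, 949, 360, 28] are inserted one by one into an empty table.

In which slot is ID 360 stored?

5

393: h=2 => slot 2
462: h=13 => slot 13
949: h=15 => slot 15
360: h=13, h2=9, probe 13,5 => slot 5
28: h=16 => slot 16
Table: [_, _, 393, _, _, 360, _, _, _, _, _, _, _, 462, _, 949, 28]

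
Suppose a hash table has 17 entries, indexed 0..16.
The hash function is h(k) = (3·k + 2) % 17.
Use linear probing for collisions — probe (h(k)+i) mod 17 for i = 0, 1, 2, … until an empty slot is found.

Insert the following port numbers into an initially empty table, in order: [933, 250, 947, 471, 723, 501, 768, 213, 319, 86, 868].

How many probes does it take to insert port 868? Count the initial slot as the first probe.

Insert 933: h=13, slot 13 empty → index 13.
Insert 250: h=4, slot 4 empty → index 4.
Insert 947: h=4, slot 4 occupied → index 5.
Insert 471: h=4, slots 4,5 occupied → index 6.
Insert 723: h=12, slot 12 empty → index 12.
Insert 501: h=9, slot 9 empty → index 9.
Insert 768: h=11, slot 11 empty → index 11.
Insert 213: h=12, slots 12,13 occupied → index 14.
Insert 319: h=7, slot 7 empty → index 7.
Insert 86: h=5, slots 5,6,7 occupied → index 8.
Insert 868: h=5, slots 5,6,7,8,9 occupied → index 10.
Table: [∅, ∅, ∅, ∅, 250, 947, 471, 319, 86, 501, 868, 768, 723, 933, 213, ∅, ∅]

6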